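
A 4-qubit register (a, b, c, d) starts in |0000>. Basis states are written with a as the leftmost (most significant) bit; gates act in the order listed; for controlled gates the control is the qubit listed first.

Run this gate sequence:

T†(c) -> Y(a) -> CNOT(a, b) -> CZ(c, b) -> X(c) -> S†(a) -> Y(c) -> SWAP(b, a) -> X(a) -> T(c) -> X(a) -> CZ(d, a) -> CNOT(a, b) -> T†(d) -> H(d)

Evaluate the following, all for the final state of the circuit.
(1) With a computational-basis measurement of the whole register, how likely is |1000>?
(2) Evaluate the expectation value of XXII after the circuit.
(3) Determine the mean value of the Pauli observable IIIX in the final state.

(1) A full measurement returns |1000> with probability 1/2.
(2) The observable XXII averages to 0.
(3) The observable IIIX averages to 1.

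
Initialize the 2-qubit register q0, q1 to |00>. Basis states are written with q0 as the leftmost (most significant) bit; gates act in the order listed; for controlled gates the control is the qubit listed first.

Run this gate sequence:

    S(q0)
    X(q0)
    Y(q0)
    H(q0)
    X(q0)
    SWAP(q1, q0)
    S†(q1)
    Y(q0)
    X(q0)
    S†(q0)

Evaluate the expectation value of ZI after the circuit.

The observable ZI averages to 1.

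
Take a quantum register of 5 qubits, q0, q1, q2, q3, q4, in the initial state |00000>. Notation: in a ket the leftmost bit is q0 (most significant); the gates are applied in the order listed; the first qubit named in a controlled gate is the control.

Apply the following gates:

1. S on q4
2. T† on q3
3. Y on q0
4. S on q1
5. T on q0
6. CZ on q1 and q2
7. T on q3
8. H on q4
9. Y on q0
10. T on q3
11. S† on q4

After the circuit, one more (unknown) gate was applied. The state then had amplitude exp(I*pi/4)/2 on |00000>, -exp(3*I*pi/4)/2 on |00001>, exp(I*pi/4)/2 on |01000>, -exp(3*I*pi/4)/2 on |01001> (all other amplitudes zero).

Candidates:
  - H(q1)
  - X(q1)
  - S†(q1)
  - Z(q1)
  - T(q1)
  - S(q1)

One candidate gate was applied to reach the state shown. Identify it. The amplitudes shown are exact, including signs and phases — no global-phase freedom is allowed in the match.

It was H(q1) that produced the state shown.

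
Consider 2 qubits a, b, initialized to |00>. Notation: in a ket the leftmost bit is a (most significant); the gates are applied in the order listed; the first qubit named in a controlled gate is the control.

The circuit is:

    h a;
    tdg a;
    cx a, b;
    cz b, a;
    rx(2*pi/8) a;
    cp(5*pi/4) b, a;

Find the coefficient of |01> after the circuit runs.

|01> carries amplitude sqrt(4 - 2*sqrt(2))*exp(I*pi/4)/4 in the final state.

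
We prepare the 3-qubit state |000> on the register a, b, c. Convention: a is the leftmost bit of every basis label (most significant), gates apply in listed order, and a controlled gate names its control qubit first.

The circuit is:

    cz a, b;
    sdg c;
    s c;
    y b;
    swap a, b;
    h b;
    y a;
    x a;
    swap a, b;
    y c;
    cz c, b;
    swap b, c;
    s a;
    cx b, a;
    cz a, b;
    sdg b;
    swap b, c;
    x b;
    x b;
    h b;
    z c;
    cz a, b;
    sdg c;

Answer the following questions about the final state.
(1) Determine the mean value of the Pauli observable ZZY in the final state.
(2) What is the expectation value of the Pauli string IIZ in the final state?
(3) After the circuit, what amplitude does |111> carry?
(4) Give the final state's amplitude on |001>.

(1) In the final state, ZZY has expectation 0.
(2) The observable IIZ averages to -1.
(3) |111> carries amplitude I/2 in the final state.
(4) The final state's coefficient on |001> equals 1/2.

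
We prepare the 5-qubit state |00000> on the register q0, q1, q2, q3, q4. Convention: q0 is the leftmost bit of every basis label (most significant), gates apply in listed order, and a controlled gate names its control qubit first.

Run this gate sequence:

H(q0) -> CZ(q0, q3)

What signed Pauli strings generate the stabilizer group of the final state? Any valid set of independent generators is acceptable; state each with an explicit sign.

The final state is stabilized by the group generated by +XIIII, +IZIII, +IIZII, +IIIZI, +IIIIZ; other independent generating sets are equally valid.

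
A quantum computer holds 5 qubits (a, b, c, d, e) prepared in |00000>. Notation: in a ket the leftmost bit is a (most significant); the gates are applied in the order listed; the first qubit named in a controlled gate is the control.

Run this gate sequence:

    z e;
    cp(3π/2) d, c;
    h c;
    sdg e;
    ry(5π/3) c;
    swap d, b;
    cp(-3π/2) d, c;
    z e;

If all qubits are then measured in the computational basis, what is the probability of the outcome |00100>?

A full measurement returns |00100> with probability 1/2 - sqrt(3)/4.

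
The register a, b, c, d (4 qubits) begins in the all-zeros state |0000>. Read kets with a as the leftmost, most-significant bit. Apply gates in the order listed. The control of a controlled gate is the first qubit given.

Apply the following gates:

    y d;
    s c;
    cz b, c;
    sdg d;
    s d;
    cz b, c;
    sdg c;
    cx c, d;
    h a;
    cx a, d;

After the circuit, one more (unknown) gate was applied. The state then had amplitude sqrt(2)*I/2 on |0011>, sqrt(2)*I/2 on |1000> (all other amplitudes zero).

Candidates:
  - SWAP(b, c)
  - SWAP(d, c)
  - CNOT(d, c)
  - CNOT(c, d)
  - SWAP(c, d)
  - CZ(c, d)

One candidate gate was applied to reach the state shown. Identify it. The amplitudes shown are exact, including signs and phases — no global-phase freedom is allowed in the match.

The unique candidate consistent with the amplitudes is CNOT(d, c). Key observation: gates 2-7 undo each other exactly, leaving only the rest of the circuit to track.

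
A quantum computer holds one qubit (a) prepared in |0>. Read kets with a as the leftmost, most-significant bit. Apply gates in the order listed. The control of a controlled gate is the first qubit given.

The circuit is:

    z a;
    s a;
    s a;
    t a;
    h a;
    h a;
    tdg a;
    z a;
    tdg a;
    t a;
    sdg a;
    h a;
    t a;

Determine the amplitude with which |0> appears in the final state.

|0> carries amplitude sqrt(2)/2 in the final state.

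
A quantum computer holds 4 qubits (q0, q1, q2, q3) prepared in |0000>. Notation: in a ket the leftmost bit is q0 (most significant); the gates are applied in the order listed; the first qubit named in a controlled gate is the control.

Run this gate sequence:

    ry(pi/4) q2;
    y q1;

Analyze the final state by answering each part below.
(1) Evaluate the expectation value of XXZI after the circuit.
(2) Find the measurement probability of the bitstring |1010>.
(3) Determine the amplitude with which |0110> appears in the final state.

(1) In the final state, XXZI has expectation 0.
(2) Outcome |1010> occurs with probability 0.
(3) The final state's coefficient on |0110> equals I*sqrt(2 - sqrt(2))/2.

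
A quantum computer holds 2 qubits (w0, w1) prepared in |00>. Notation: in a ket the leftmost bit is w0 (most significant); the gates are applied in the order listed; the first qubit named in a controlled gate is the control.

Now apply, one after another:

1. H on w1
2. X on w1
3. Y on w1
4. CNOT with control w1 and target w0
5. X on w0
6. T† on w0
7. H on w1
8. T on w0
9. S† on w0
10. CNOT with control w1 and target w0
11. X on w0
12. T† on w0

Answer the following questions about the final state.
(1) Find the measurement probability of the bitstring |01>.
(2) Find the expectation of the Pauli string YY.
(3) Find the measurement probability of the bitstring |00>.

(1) A full measurement returns |01> with probability 1/4.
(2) The observable YY averages to -sqrt(2)/2.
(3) The probability of measuring |00> is 1/4.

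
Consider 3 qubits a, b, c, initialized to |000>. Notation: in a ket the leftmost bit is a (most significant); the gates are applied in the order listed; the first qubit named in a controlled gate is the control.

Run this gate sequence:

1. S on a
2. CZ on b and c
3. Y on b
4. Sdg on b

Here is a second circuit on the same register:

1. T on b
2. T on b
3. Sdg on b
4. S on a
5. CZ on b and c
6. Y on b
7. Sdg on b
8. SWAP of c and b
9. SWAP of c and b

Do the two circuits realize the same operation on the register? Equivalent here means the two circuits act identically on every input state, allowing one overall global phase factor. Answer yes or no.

Yes: on every input state the two circuits agree up to one overall phase factor.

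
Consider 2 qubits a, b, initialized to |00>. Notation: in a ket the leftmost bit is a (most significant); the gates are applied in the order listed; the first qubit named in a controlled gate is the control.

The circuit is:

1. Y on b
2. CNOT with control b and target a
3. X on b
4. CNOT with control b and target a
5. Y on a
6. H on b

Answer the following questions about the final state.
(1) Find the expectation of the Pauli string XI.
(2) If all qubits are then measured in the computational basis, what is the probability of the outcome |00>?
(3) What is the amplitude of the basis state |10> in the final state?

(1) The expectation value of XI is 0.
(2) A full measurement returns |00> with probability 1/2.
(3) The amplitude on |10> is 0.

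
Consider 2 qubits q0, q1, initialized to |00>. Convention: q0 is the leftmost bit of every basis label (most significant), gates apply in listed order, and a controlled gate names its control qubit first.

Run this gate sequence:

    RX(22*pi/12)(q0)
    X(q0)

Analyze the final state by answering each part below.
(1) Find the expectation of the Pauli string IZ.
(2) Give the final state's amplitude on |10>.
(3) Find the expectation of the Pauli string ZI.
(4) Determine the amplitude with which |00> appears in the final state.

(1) The expectation value of IZ is 1.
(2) The amplitude on |10> is -sqrt(6)/4 - sqrt(2)/4.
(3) In the final state, ZI has expectation -sqrt(3)/2.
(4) The final state's coefficient on |00> equals I*(-sqrt(6) + sqrt(2))/4.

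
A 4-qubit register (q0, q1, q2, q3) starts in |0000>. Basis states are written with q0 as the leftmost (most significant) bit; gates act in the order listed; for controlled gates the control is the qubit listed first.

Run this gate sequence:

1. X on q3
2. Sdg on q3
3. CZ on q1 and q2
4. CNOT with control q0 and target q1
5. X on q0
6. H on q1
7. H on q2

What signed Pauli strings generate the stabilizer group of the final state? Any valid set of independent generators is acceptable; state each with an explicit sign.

The final state is stabilized by the group generated by +IXII, +IIXI, -ZIII, -IIIZ; other independent generating sets are equally valid.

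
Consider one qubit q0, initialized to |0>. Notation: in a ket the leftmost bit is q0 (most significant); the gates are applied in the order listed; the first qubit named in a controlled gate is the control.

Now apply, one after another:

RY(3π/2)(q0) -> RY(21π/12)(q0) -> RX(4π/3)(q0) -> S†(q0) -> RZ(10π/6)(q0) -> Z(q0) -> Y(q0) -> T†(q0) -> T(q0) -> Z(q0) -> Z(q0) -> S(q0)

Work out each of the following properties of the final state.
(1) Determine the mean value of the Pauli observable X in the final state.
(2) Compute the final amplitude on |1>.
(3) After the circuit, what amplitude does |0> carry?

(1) The observable X averages to 5*sqrt(2)/8.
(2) |1> carries amplitude -sqrt(2*sqrt(2) + 4)*exp(I*pi/6)/8 + sqrt(4 - 2*sqrt(2))*exp(I*pi/6)/8 + sqrt(12 - 6*sqrt(2))*exp(2*I*pi/3)/8 + sqrt(6*sqrt(2) + 12)*exp(2*I*pi/3)/8 in the final state.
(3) The final state's coefficient on |0> equals -sqrt(12 - 6*sqrt(2))*exp(I*pi/3)/8 + sqrt(4 - 2*sqrt(2))*exp(5*I*pi/6)/8 + sqrt(2*sqrt(2) + 4)*exp(5*I*pi/6)/8 + sqrt(6*sqrt(2) + 12)*exp(I*pi/3)/8.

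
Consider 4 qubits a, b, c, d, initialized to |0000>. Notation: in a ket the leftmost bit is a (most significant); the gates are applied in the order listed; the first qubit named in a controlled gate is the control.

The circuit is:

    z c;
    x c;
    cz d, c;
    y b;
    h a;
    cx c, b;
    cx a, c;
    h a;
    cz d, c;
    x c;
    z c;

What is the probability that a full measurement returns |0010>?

The probability of measuring |0010> is 1/4.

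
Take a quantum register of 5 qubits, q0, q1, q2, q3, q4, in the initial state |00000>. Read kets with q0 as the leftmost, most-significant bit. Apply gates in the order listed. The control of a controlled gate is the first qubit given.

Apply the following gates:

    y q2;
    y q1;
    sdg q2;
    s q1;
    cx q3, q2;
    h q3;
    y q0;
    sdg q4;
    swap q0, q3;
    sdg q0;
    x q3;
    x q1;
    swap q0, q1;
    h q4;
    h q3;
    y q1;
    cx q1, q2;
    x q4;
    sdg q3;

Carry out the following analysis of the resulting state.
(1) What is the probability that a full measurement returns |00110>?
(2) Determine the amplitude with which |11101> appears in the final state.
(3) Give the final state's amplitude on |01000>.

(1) A full measurement returns |00110> with probability 1/8.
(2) |11101> carries amplitude 0 in the final state.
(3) The amplitude on |01000> is sqrt(2)/4.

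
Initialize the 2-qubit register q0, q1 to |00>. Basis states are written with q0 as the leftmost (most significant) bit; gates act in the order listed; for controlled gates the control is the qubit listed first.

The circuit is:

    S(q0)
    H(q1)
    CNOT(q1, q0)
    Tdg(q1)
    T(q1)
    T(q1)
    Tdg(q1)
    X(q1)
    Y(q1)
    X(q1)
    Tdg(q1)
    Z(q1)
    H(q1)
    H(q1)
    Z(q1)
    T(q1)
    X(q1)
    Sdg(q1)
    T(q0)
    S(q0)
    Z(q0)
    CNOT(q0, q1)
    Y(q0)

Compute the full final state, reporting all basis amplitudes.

The final amplitudes are -sqrt(2)*exp(I*pi/4)/2 on |00>, 0 on |01>, sqrt(2)/2 on |10>, 0 on |11>. Key observation: gates 10-17 undo each other exactly, leaving only the rest of the circuit to track.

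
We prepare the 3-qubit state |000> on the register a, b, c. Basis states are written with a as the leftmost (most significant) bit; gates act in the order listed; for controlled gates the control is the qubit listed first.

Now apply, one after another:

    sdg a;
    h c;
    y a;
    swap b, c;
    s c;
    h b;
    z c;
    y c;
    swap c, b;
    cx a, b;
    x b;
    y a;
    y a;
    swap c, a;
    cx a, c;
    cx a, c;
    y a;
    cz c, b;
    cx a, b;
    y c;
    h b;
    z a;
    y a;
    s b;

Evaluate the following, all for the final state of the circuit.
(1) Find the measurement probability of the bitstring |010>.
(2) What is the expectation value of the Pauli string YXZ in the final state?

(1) Outcome |010> occurs with probability 1/2.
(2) The observable YXZ averages to 0.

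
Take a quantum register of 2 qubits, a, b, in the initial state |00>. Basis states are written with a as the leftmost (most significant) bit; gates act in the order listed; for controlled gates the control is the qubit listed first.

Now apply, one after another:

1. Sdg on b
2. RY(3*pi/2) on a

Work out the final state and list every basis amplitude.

The final amplitudes are -sqrt(2)/2 on |00>, 0 on |01>, sqrt(2)/2 on |10>, 0 on |11>.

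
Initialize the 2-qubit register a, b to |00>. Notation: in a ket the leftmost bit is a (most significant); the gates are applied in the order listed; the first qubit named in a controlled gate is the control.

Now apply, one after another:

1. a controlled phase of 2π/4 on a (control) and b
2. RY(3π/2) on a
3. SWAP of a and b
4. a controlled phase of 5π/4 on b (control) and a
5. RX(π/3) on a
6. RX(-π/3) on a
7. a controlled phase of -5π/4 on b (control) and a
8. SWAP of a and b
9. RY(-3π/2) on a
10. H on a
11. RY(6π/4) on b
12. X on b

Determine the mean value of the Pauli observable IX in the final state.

The expectation value of IX is -1.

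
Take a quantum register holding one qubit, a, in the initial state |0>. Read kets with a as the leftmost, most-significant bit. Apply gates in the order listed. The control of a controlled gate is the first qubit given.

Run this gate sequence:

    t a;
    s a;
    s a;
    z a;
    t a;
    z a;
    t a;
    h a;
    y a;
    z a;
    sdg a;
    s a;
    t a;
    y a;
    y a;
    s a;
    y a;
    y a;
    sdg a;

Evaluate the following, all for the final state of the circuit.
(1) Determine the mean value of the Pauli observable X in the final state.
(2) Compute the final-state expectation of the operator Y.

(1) The observable X averages to sqrt(2)/2.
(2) The expectation value of Y is sqrt(2)/2.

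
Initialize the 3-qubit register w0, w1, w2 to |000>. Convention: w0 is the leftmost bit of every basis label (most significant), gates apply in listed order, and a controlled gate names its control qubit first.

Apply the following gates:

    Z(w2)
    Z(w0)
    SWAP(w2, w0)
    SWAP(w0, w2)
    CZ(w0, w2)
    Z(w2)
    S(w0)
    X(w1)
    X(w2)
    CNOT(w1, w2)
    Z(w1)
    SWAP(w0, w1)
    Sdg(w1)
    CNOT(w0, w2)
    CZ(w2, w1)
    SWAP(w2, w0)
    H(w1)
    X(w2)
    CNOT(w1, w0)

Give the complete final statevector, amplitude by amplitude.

After the circuit, the state carries amplitude -sqrt(2)/2 on |010>, -sqrt(2)/2 on |100>, and 0 on every other basis state.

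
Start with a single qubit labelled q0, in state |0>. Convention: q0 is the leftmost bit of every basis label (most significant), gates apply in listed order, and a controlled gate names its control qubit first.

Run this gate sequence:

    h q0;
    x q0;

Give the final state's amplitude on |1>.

The final state's coefficient on |1> equals sqrt(2)/2.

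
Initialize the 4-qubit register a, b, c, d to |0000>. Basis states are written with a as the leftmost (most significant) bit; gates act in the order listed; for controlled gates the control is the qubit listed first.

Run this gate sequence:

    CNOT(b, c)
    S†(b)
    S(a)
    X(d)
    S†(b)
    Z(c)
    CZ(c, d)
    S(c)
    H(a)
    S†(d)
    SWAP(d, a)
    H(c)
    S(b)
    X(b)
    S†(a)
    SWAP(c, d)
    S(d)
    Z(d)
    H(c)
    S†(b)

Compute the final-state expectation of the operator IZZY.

The expectation value of IZZY is 1.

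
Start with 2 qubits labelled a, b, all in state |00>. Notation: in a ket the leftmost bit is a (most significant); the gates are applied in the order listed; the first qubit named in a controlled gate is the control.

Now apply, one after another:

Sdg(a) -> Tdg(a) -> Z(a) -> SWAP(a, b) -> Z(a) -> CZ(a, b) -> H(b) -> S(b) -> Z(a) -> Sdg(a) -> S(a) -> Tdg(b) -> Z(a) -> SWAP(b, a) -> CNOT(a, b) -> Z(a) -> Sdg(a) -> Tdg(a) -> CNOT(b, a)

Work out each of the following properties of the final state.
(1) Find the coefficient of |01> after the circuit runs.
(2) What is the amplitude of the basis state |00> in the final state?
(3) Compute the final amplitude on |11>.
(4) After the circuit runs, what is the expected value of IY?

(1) The final state's coefficient on |01> equals sqrt(2)*I/2.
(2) The amplitude on |00> is sqrt(2)/2.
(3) The amplitude on |11> is 0.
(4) In the final state, IY has expectation 1.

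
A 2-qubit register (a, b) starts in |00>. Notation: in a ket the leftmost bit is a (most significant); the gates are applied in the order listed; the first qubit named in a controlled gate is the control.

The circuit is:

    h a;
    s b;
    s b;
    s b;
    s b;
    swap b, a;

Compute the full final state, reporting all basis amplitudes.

After the circuit, the state carries amplitude sqrt(2)/2 on |00>, sqrt(2)/2 on |01>, 0 on |10>, 0 on |11>. Key observation: the block from step 2 through step 5 cancels to the identity and can be dropped.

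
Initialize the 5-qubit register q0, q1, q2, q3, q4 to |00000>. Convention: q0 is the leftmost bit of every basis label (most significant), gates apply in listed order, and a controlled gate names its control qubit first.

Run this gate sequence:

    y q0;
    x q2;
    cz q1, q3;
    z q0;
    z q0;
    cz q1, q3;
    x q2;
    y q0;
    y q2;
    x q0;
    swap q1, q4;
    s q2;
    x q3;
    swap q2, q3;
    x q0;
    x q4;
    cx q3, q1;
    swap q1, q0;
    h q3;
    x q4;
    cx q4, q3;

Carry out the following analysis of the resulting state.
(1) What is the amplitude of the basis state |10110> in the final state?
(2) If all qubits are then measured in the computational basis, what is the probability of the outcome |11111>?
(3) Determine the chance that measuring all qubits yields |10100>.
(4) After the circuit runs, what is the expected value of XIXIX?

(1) |10110> carries amplitude sqrt(2)/2 in the final state. Key observation: gates 2-7 undo each other exactly, leaving only the rest of the circuit to track.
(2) Outcome |11111> occurs with probability 0.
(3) The probability of measuring |10100> is 1/2.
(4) The expectation value of XIXIX is 0.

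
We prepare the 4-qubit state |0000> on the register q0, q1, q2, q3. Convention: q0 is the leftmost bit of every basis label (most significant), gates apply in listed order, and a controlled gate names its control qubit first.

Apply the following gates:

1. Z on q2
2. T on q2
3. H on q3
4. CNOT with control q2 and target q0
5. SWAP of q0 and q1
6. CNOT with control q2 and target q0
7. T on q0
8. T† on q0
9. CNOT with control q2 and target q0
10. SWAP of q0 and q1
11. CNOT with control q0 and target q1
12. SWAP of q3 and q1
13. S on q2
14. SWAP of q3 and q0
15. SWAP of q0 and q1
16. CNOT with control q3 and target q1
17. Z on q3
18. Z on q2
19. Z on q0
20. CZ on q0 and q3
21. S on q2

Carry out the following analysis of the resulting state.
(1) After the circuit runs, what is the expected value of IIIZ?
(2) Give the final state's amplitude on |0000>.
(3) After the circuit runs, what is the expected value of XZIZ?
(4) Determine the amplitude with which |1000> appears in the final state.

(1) In the final state, IIIZ has expectation 1. Key observation: steps 5-10 multiply out to the identity, so the circuit reduces to the remaining gates.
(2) The final state's coefficient on |0000> equals sqrt(2)/2.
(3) In the final state, XZIZ has expectation -1.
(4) The final state's coefficient on |1000> equals -sqrt(2)/2.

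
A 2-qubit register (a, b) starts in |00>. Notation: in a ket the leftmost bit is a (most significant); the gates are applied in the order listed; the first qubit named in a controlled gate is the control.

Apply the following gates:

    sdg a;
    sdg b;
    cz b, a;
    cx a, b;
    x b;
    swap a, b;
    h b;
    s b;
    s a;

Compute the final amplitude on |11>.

The final state's coefficient on |11> equals -sqrt(2)/2.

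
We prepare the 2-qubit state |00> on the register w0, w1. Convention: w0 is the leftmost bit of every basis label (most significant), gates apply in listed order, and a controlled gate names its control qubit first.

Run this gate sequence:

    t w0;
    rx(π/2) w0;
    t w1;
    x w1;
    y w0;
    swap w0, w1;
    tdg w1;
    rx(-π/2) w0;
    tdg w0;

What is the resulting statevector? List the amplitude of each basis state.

The resulting statevector has amplitude -I/2 on |00>, exp(3*I*pi/4)/2 on |01>, exp(3*I*pi/4)/2 on |10>, 1/2 on |11>.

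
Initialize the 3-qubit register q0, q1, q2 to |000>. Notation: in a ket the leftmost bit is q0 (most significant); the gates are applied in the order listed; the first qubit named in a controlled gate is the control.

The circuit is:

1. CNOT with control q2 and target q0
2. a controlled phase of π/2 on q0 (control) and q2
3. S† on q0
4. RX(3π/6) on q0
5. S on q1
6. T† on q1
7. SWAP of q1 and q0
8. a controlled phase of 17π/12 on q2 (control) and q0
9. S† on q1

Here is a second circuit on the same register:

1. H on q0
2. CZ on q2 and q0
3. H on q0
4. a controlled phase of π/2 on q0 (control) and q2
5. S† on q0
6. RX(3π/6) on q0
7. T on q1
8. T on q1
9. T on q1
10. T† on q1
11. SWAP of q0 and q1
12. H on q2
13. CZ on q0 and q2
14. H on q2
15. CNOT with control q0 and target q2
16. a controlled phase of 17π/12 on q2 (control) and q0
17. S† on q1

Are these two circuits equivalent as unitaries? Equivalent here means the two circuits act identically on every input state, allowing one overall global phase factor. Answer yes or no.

No: there is an input state on which the two circuits produce genuinely different outputs (not merely differing by a phase).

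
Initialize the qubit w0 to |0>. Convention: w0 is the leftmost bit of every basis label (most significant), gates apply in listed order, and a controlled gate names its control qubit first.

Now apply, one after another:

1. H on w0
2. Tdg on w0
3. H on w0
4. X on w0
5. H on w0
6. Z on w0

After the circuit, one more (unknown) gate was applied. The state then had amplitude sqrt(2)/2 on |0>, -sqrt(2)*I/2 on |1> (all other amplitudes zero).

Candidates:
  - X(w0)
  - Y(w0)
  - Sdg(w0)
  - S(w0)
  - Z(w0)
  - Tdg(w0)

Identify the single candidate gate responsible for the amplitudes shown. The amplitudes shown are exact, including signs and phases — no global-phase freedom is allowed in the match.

The applied gate was Tdg(w0). Key observation: gates 3-6 undo each other exactly, leaving only the rest of the circuit to track.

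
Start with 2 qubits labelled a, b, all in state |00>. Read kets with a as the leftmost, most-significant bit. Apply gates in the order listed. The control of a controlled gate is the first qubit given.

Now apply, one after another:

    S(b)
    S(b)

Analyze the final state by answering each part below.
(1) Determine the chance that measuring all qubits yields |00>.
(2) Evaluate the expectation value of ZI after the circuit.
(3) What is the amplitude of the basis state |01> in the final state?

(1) The probability of measuring |00> is 1.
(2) The expectation value of ZI is 1.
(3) The final state's coefficient on |01> equals 0.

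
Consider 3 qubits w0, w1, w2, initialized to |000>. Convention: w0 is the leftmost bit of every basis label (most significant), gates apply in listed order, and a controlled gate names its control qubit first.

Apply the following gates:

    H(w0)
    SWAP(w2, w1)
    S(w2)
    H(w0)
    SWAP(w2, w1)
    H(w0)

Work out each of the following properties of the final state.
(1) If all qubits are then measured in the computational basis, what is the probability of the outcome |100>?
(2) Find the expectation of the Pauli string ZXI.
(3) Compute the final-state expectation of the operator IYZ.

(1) A full measurement returns |100> with probability 1/2.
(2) In the final state, ZXI has expectation 0.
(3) In the final state, IYZ has expectation 0.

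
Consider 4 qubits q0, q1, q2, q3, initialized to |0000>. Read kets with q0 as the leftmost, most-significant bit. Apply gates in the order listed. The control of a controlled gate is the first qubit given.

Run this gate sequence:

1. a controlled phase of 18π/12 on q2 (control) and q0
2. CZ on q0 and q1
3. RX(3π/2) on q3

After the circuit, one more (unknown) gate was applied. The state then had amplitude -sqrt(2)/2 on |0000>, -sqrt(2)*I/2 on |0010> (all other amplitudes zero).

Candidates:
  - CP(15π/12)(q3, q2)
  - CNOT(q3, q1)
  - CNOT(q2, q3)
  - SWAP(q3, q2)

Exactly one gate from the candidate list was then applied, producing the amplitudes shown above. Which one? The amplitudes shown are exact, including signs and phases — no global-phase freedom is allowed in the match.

The unique candidate consistent with the amplitudes is SWAP(q3, q2).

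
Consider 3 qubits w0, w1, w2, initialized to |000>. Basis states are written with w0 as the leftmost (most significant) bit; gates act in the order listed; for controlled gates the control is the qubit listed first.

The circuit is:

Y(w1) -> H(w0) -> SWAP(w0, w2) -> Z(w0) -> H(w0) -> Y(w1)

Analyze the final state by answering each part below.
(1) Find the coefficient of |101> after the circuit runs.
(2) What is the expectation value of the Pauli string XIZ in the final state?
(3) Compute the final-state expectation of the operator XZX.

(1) The final state's coefficient on |101> equals 1/2.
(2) The observable XIZ averages to 0.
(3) In the final state, XZX has expectation 1.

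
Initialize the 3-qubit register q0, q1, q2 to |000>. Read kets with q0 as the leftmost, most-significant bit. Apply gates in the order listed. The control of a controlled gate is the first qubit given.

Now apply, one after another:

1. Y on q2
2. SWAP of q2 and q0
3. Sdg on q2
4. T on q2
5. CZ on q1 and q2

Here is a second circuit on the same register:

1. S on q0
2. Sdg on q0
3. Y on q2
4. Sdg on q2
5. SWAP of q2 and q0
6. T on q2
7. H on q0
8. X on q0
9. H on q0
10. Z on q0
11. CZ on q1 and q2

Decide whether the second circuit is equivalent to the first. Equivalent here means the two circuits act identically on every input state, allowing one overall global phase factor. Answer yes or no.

No — the two circuits implement different unitaries, even allowing a global phase.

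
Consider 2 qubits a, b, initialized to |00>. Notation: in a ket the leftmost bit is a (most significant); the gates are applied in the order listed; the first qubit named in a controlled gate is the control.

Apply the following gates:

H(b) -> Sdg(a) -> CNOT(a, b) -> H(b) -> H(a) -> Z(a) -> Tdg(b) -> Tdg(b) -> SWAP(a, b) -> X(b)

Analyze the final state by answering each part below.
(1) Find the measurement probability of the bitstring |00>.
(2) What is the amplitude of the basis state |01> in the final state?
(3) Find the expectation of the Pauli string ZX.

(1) Outcome |00> occurs with probability 1/2.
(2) |01> carries amplitude sqrt(2)/2 in the final state.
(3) The expectation value of ZX is -1.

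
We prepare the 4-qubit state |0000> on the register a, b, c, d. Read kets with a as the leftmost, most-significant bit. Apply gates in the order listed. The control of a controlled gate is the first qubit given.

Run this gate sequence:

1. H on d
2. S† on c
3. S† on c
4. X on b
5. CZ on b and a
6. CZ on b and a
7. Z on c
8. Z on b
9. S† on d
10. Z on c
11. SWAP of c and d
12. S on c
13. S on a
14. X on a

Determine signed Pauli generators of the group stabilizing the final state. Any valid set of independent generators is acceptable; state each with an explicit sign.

One valid set of independent stabilizer generators is +IIXI, -ZIII, -IZII, +IIIZ (any independent generating set of the same group is equally correct). Key observation: steps 5-6 multiply out to the identity, so the circuit reduces to the remaining gates.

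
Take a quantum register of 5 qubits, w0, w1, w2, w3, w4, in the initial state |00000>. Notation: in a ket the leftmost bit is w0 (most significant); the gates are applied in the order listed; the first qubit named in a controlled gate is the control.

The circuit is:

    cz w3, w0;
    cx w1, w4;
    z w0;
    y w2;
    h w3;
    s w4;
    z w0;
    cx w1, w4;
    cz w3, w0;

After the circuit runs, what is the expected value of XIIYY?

The observable XIIYY averages to 0.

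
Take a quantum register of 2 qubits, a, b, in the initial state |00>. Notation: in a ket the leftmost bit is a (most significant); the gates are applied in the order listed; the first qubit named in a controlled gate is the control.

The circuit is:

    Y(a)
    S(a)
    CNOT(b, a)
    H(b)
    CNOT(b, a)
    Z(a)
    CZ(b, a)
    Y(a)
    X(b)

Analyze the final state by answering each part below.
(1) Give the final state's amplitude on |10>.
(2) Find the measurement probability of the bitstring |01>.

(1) The amplitude on |10> is -sqrt(2)*I/2.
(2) A full measurement returns |01> with probability 1/2.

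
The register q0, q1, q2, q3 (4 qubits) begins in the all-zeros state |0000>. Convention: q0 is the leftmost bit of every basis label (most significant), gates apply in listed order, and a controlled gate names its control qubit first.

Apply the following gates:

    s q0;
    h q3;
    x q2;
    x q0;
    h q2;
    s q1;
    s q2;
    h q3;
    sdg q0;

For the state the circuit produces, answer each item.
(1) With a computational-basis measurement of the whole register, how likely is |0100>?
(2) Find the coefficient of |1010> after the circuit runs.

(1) A full measurement returns |0100> with probability 0.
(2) The amplitude on |1010> is -sqrt(2)/2.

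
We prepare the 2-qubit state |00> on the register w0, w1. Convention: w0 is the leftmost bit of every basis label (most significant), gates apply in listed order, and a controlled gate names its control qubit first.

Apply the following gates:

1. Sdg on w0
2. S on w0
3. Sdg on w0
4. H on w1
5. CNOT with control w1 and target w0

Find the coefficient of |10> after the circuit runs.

The amplitude on |10> is 0.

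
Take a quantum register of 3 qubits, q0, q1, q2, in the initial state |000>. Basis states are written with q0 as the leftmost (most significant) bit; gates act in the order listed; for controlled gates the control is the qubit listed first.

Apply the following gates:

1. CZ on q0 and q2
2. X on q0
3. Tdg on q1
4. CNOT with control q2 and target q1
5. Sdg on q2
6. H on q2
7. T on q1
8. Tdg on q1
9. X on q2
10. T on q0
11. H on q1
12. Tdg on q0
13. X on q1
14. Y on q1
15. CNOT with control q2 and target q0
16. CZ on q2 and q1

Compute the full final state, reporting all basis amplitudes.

The resulting statevector has amplitude 0 on |000>, -I/2 on |001>, 0 on |010>, -I/2 on |011>, -I/2 on |100>, 0 on |101>, I/2 on |110>, 0 on |111>.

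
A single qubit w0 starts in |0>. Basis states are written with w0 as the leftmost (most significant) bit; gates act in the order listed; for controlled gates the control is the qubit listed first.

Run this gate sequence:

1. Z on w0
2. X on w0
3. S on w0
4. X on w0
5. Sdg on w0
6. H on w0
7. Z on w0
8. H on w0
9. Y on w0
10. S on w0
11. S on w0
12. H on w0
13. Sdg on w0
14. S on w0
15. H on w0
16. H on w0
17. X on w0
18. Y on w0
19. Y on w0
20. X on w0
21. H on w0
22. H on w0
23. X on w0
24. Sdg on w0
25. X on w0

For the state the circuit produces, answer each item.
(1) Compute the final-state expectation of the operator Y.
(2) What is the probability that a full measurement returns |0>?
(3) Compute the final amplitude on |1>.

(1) In the final state, Y has expectation 1. Key observation: gates 15-22 undo each other exactly, leaving only the rest of the circuit to track.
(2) The probability of measuring |0> is 1/2.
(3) The final state's coefficient on |1> equals sqrt(2)/2.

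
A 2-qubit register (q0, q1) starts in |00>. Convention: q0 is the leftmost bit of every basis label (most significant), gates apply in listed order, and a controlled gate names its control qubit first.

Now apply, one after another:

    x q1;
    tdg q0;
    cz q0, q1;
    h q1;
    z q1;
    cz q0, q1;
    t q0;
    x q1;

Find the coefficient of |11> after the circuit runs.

|11> carries amplitude 0 in the final state.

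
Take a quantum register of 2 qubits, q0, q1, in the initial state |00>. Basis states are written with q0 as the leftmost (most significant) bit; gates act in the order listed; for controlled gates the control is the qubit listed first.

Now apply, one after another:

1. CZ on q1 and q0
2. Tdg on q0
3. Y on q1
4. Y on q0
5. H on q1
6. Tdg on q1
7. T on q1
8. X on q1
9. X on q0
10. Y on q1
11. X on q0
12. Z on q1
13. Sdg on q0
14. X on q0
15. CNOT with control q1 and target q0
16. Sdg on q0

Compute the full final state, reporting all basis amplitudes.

The resulting statevector has amplitude sqrt(2)/2 on |00>, 0 on |01>, 0 on |10>, sqrt(2)*I/2 on |11>.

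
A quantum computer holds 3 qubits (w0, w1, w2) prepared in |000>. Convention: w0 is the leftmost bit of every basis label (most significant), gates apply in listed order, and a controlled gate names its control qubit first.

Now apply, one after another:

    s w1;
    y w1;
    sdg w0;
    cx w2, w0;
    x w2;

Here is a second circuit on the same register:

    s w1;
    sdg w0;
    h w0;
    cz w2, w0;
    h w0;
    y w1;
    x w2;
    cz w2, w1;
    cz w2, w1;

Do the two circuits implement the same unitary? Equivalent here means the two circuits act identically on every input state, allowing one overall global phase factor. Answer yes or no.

Yes — the two circuits implement the same unitary up to a global phase.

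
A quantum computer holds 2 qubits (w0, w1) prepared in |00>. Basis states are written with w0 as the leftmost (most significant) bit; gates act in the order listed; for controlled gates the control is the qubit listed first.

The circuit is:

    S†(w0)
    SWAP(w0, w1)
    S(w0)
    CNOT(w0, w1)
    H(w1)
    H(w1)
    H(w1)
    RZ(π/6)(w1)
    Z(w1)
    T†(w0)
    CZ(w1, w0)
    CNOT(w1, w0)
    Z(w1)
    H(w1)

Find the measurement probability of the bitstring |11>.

Outcome |11> occurs with probability 1/4.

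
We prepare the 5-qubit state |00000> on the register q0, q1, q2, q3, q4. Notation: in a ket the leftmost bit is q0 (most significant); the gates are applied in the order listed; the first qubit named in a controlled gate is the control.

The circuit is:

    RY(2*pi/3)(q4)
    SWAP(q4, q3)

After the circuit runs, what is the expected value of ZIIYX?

In the final state, ZIIYX has expectation 0.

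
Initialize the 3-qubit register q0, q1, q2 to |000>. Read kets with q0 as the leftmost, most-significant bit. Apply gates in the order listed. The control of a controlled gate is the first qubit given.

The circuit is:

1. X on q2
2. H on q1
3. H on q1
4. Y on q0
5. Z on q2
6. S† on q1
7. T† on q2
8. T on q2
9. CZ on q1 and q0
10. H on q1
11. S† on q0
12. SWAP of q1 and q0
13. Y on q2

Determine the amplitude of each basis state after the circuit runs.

The resulting statevector has amplitude sqrt(2)*I/2 on |010>, sqrt(2)*I/2 on |110>, and 0 on every other basis state.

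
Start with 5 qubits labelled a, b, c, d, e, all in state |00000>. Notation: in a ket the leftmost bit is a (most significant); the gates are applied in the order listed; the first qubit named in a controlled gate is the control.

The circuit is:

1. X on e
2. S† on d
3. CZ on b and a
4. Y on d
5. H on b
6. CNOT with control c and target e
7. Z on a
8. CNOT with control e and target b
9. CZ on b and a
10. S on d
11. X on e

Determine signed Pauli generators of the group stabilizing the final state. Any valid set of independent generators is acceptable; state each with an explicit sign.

One valid set of independent stabilizer generators is +IXIII, +ZIIII, +IIZII, -IIIZI, +IIIIZ (any independent generating set of the same group is equally correct).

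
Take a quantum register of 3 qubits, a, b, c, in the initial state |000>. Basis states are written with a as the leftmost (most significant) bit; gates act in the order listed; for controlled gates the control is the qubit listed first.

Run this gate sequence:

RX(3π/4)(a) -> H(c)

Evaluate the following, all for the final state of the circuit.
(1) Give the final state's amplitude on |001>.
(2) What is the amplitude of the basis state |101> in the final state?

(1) |001> carries amplitude sqrt(4 - 2*sqrt(2))/4 in the final state.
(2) |101> carries amplitude -I*sqrt(2*sqrt(2) + 4)/4 in the final state.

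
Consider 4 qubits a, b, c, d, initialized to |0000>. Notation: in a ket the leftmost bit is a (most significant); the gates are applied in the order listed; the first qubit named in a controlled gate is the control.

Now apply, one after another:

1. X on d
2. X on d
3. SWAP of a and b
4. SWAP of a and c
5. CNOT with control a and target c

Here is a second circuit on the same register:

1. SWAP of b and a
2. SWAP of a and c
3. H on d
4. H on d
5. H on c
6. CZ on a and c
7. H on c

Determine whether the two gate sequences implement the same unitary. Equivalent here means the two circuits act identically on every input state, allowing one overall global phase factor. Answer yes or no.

Yes — the two circuits implement the same unitary up to a global phase.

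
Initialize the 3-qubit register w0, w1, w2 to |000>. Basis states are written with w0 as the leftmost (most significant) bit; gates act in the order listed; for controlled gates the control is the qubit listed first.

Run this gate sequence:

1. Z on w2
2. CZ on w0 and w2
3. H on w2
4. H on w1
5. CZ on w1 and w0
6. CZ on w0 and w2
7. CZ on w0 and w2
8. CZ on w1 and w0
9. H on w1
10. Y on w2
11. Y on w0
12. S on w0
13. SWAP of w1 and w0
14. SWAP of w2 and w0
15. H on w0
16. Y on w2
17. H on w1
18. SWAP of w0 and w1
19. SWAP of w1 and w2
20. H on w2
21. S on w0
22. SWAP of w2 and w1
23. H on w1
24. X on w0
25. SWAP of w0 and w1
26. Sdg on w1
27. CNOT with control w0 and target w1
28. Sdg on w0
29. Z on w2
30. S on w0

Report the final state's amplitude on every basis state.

The final amplitudes are -sqrt(2)*I/2 on |101>, -sqrt(2)*I/2 on |111>, and 0 on every other basis state. Key observation: the block from step 4 through step 9 cancels to the identity and can be dropped.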